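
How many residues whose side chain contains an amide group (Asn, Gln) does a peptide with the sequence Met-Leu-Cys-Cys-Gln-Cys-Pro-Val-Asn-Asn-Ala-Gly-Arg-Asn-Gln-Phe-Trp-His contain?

5

Matching residues: Gln5, Asn9, Asn10, Asn14, Gln15.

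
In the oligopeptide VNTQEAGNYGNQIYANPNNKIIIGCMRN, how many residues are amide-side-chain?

Only N (asparagine) and Q (glutamine) carry a side-chain carboxamide.
Matching residues: N2, Q4, N8, N11, Q12, N16, N18, N19, N28.

9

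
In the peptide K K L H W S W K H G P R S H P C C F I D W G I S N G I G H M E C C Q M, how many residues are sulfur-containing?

6

The sulfur-bearing residues are cysteine (–SH) and methionine (–S–CH₃).
Matching residues: C16, C17, M30, C32, C33, M35.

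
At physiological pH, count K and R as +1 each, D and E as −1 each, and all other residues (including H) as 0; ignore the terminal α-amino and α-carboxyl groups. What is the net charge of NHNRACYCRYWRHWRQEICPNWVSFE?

Positive (K, R): R4, R9, R12, R15 → +4.
Negative (D, E): E17, E26 → −2.
Net charge = (+4) + (−2) = +2.

+2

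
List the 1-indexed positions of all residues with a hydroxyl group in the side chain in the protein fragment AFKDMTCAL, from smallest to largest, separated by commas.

6

The –OH-bearing residues are Ser, Thr (aliphatic alcohols), and Tyr (phenol).
Matching residues: T6.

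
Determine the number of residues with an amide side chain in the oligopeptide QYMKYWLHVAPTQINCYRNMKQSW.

Asparagine (N) and glutamine (Q) have uncharged amide side chains.
Matching residues: Q1, Q13, N15, N19, Q22.

5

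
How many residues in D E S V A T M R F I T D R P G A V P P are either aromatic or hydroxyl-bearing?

Aromatic: F, W, Y. Hydroxyl-bearing: S, T, Y.
Aromatic residues here: F9 (1).
Hydroxyl-bearing residues here: S3, T6, T11 (3).
(Y belongs to both groups, but none appear in this sequence.) Total = 1 + 3 = 4.

4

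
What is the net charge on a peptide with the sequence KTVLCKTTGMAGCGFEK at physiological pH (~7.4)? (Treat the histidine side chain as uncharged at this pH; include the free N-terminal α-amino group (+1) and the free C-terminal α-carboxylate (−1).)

+2

At pH ~7.4 the Lys and Arg side chains are protonated (+1), the Asp and Glu side chains are deprotonated (−1), and with His taken as neutral all other side chains carry no charge.
Positive (K, R): K1, K6, K17 → +3.
Negative (D, E): E16 → −1.
The N-terminus (+1) and C-terminus (−1) cancel.
Net charge = (+3) + (−1) = +2.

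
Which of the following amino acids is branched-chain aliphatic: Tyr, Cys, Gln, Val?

Val

The BCAAs are Val, Leu, and Ile — aliphatic side chains with a branch point.
Of the listed options, only Val belongs to this group.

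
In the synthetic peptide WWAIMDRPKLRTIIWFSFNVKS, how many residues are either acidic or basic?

5

Acidic: D, E. Basic: H, K, R.
Acidic residues here: D6 (1).
Basic residues here: R7, K9, R11, K21 (4).
The two groups share no amino acid, so total = 1 + 4 = 5.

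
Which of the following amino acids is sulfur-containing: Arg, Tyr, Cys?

Only Cys (C) and Met (M) have a sulfur atom in the side chain.
Of the listed options, only Cys belongs to this group.

Cys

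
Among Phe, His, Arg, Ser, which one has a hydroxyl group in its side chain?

The –OH-bearing residues are Ser, Thr (aliphatic alcohols), and Tyr (phenol).
Of the listed options, only Ser belongs to this group.

Ser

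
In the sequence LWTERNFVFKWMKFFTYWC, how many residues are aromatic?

8

F, W, and Y each carry an aromatic ring on the side chain.
Matching residues: W2, F7, F9, W11, F14, F15, Y17, W18.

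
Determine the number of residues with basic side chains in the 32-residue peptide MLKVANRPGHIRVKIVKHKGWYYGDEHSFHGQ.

Lysine (K), arginine (R), and histidine (H) have basic, nitrogen-containing side chains.
Matching residues: K3, R7, H10, R12, K14, K17, H18, K19, H27, H30.

10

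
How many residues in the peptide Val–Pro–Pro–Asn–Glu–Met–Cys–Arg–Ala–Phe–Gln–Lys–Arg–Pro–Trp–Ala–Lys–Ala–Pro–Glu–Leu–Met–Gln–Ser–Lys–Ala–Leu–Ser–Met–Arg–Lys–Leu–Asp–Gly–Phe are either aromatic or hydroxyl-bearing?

5

Aromatic: F, W, Y. Hydroxyl-bearing: S, T, Y.
Aromatic residues here: Phe10, Trp15, Phe35 (3).
Hydroxyl-bearing residues here: Ser24, Ser28 (2).
(Y belongs to both groups, but none appear in this sequence.) Total = 3 + 2 = 5.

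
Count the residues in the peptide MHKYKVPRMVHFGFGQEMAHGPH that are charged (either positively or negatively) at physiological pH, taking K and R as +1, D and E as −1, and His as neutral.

4

Charged side chains at pH ~7.4: K, R (positive); D, E (negative).
Matching residues: K3, K5, R8, E17.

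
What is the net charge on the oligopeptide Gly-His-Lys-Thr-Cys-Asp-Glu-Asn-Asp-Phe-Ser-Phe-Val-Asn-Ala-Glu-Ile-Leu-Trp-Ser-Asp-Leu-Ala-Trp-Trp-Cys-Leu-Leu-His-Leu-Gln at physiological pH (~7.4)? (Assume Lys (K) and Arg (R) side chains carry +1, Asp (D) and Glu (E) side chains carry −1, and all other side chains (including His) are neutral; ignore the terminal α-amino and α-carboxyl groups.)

Positive (K, R): Lys3 → +1.
Negative (D, E): Asp6, Glu7, Asp9, Glu16, Asp21 → −5.
Net charge = (+1) + (−5) = −4.

-4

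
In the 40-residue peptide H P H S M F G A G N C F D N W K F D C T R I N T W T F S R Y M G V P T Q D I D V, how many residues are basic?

Lysine (K), arginine (R), and histidine (H) have basic, nitrogen-containing side chains.
Matching residues: H1, H3, K16, R21, R29.

5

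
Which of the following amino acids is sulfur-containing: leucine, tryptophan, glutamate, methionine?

methionine

Only Cys (C) and Met (M) have a sulfur atom in the side chain.
Of the listed options, only methionine belongs to this group.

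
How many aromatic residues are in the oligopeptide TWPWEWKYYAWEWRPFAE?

The aromatic amino acids are Phe (F, benzyl), Trp (W, indole), and Tyr (Y, phenol).
Matching residues: W2, W4, W6, Y8, Y9, W11, W13, F16.

8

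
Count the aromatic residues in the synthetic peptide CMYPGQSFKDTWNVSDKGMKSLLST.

3

F, W, and Y each carry an aromatic ring on the side chain.
Matching residues: Y3, F8, W12.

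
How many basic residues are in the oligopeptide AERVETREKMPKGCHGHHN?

7

K, R, and H are the three residues with basic side chains (ε-amine, guanidinium, and imidazole respectively).
Matching residues: R3, R7, K9, K12, H15, H17, H18.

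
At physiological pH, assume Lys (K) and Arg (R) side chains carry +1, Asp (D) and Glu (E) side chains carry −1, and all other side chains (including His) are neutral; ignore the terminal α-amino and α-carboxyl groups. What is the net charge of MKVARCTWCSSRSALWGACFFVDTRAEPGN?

+2

Positive (K, R): K2, R5, R12, R25 → +4.
Negative (D, E): D23, E27 → −2.
Net charge = (+4) + (−2) = +2.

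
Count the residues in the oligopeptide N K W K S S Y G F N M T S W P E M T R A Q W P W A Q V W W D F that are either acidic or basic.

5

Acidic: D, E. Basic: H, K, R.
Acidic residues here: E16, D30 (2).
Basic residues here: K2, K4, R19 (3).
The two groups share no amino acid, so total = 2 + 3 = 5.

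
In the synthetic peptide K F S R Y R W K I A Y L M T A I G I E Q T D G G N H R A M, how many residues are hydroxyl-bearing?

S, T, and Y are the three residues with a side-chain hydroxyl.
Matching residues: S3, Y5, Y11, T14, T21.

5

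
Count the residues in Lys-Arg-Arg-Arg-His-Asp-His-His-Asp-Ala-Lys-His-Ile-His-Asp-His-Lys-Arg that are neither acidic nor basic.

2

Acidic: D, E. Basic: K, R, H. All other residues are neither.
Matching residues: Ala10, Ile13.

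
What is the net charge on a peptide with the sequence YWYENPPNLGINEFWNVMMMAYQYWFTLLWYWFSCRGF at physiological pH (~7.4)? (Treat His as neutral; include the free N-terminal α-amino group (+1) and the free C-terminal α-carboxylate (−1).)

-1

Near pH 7.4, K and R contribute +1 each, D and E contribute −1 each, and every other side chain (His included, as stated) is uncharged.
Positive (K, R): R36 → +1.
Negative (D, E): E4, E13 → −2.
The N-terminus (+1) and C-terminus (−1) cancel.
Net charge = (+1) + (−2) = −1.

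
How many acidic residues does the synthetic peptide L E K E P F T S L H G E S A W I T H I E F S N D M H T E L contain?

The acidic residues are Asp (D) and Glu (E), whose side chains end in a carboxylate group.
Matching residues: E2, E4, E12, E20, D24, E28.

6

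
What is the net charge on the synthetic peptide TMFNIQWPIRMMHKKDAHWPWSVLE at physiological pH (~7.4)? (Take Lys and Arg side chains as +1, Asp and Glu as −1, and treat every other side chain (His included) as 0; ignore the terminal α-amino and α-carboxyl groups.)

Positive (K, R): R10, K14, K15 → +3.
Negative (D, E): D16, E25 → −2.
Net charge = (+3) + (−2) = +1.

+1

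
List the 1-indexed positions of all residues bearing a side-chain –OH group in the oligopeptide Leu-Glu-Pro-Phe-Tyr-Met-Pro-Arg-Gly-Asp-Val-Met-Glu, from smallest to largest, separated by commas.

S, T, and Y are the three residues with a side-chain hydroxyl.
Matching residues: Tyr5.

5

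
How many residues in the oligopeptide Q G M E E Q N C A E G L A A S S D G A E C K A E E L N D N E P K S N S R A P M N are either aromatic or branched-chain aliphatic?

Aromatic: F, W, Y. Branched-chain aliphatic: I, L, V.
Aromatic residues here: none (0).
Branched-chain aliphatic residues here: L12, L26 (2).
The two groups share no amino acid, so total = 0 + 2 = 2.

2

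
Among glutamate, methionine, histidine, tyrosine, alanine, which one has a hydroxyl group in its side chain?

tyrosine

Serine (S), threonine (T), and tyrosine (Y) each carry a hydroxyl group on the side chain.
Of the listed options, only tyrosine belongs to this group.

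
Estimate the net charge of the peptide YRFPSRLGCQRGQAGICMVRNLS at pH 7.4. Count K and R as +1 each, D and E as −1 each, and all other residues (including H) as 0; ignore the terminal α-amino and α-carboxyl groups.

+4

Positive (K, R): R2, R6, R11, R20 → +4.
Negative (D, E): none → −0.
Net charge = (+4) + (−0) = +4.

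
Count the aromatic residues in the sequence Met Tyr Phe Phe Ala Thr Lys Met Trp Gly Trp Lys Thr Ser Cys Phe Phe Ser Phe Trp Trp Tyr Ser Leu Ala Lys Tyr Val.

F, W, and Y each carry an aromatic ring on the side chain.
Matching residues: Tyr2, Phe3, Phe4, Trp9, Trp11, Phe16, Phe17, Phe19, Trp20, Trp21, Tyr22, Tyr27.

12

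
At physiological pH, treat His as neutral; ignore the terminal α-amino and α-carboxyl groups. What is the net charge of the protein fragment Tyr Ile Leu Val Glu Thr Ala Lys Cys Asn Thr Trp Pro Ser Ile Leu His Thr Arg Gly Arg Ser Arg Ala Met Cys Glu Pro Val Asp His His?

At pH ~7.4 the Lys and Arg side chains are protonated (+1), the Asp and Glu side chains are deprotonated (−1), and with His taken as neutral all other side chains carry no charge.
Positive (K, R): Lys8, Arg19, Arg21, Arg23 → +4.
Negative (D, E): Glu5, Glu27, Asp30 → −3.
Net charge = (+4) + (−3) = +1.

+1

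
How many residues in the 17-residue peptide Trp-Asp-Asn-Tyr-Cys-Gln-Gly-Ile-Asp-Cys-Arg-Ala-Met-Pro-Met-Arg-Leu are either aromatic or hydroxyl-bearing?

Aromatic: F, W, Y. Hydroxyl-bearing: S, T, Y.
Aromatic residues here: Trp1, Tyr4 (2).
Hydroxyl-bearing residues here: Tyr4 (1).
Y is in both groups, so the 1 Y residue must not be double-counted.
Total = 2 + 1 − 1 = 2.

2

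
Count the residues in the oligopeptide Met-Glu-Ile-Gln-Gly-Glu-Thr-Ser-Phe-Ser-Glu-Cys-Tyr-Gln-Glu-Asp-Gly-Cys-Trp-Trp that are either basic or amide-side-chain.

2

Basic: H, K, R. Amide-side-chain: N, Q.
Basic residues here: none (0).
Amide-side-chain residues here: Gln4, Gln14 (2).
The two groups share no amino acid, so total = 0 + 2 = 2.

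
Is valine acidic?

Only D (aspartate) and E (glutamate) carry a side-chain carboxylic acid.
Valine is not in this group.

No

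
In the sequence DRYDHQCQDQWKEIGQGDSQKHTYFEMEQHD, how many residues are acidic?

8

The acidic residues are Asp (D) and Glu (E), whose side chains end in a carboxylate group.
Matching residues: D1, D4, D9, E13, D18, E26, E28, D31.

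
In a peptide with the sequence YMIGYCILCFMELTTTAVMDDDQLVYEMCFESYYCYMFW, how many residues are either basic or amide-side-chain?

1

Basic: H, K, R. Amide-side-chain: N, Q.
Basic residues here: none (0).
Amide-side-chain residues here: Q23 (1).
The two groups share no amino acid, so total = 0 + 1 = 1.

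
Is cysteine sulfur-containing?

Yes

Only Cys (C) and Met (M) have a sulfur atom in the side chain.
Cysteine is in this group.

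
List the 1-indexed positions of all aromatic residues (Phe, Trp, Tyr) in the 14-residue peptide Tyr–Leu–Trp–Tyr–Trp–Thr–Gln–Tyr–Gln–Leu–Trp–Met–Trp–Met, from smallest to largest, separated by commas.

1, 3, 4, 5, 8, 11, 13

Matching residues: Tyr1, Trp3, Tyr4, Trp5, Tyr8, Trp11, Trp13.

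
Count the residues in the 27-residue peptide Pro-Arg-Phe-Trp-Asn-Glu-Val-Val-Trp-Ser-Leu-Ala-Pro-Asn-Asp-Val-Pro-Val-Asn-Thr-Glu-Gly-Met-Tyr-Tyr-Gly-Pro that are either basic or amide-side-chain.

Basic: H, K, R. Amide-side-chain: N, Q.
Basic residues here: Arg2 (1).
Amide-side-chain residues here: Asn5, Asn14, Asn19 (3).
The two groups share no amino acid, so total = 1 + 3 = 4.

4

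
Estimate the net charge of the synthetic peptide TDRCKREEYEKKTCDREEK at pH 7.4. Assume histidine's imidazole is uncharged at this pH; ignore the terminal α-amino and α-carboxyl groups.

0

At pH ~7.4 the Lys and Arg side chains are protonated (+1), the Asp and Glu side chains are deprotonated (−1), and with His taken as neutral all other side chains carry no charge.
Positive (K, R): R3, K5, R6, K11, K12, R16, K19 → +7.
Negative (D, E): D2, E7, E8, E10, D15, E17, E18 → −7.
Net charge = (+7) + (−7) = 0.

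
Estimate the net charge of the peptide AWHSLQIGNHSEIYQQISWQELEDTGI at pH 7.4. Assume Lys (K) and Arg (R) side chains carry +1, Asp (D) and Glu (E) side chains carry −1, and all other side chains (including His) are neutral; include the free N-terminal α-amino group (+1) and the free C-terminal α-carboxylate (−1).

-4

Positive (K, R): none → +0.
Negative (D, E): E12, E21, E23, D24 → −4.
The N-terminus (+1) and C-terminus (−1) cancel.
Net charge = (+0) + (−4) = −4.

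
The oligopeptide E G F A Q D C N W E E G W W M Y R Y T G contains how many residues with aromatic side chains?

The aromatic amino acids are Phe (F, benzyl), Trp (W, indole), and Tyr (Y, phenol).
Matching residues: F3, W9, W13, W14, Y16, Y18.

6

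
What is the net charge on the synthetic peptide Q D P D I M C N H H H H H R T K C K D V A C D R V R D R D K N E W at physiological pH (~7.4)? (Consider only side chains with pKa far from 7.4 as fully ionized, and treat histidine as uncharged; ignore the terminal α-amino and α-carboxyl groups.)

Near pH 7.4, K and R contribute +1 each, D and E contribute −1 each, and every other side chain (His included, as stated) is uncharged.
Positive (K, R): R14, K16, K18, R24, R26, R28, K30 → +7.
Negative (D, E): D2, D4, D19, D23, D27, D29, E32 → −7.
Net charge = (+7) + (−7) = 0.

0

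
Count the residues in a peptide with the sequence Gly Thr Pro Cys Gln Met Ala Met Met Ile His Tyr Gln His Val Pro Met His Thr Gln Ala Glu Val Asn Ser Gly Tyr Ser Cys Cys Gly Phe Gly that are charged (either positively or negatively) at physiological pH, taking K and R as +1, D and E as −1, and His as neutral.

Charged side chains at pH ~7.4: K, R (positive); D, E (negative).
Matching residues: Glu22.

1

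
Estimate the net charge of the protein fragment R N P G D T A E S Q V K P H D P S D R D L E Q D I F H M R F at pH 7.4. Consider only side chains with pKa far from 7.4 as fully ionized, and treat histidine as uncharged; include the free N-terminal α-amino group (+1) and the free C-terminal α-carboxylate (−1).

-3

Near pH 7.4, K and R contribute +1 each, D and E contribute −1 each, and every other side chain (His included, as stated) is uncharged.
Positive (K, R): R1, K12, R19, R29 → +4.
Negative (D, E): D5, E8, D15, D18, D20, E22, D24 → −7.
The N-terminus (+1) and C-terminus (−1) cancel.
Net charge = (+4) + (−7) = −3.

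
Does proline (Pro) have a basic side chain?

The basic amino acids are Lys (K), Arg (R), and His (H).
Proline is not in this group.

No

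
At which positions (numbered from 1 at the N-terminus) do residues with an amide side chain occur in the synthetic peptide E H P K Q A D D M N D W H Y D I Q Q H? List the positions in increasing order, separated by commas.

The amide-side-chain residues are Asn (N) and Gln (Q).
Matching residues: Q5, N10, Q17, Q18.

5, 10, 17, 18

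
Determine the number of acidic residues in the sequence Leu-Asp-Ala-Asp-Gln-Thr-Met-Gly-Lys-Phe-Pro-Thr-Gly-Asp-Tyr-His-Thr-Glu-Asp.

Aspartate (D) and glutamate (E) have carboxylic-acid side chains and are the acidic amino acids.
Matching residues: Asp2, Asp4, Asp14, Glu18, Asp19.

5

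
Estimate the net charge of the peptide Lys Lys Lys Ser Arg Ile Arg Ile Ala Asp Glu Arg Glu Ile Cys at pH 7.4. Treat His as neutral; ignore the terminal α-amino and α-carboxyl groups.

+3

Near pH 7.4, K and R contribute +1 each, D and E contribute −1 each, and every other side chain (His included, as stated) is uncharged.
Positive (K, R): Lys1, Lys2, Lys3, Arg5, Arg7, Arg12 → +6.
Negative (D, E): Asp10, Glu11, Glu13 → −3.
Net charge = (+6) + (−3) = +3.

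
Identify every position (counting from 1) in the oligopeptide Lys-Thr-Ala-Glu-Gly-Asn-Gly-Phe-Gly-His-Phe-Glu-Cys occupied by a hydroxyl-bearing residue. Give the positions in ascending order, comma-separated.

The –OH-bearing residues are Ser, Thr (aliphatic alcohols), and Tyr (phenol).
Matching residues: Thr2.

2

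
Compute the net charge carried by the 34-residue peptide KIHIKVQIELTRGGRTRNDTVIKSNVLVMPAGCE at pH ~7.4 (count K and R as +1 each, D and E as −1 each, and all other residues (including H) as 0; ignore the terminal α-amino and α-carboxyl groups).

Positive (K, R): K1, K5, R12, R15, R17, K23 → +6.
Negative (D, E): E9, D19, E34 → −3.
Net charge = (+6) + (−3) = +3.

+3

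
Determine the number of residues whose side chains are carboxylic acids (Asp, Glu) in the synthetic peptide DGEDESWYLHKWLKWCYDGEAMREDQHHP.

Matching residues: D1, E3, D4, E5, D18, E20, E24, D25.

8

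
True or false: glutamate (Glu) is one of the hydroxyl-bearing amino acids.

The –OH-bearing residues are Ser, Thr (aliphatic alcohols), and Tyr (phenol).
Glutamate is not in this group.

False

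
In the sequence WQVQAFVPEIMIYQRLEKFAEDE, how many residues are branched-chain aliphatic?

5

Valine (V), leucine (L), and isoleucine (I) are the branched-chain amino acids.
Matching residues: V3, V7, I10, I12, L16.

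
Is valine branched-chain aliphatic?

Valine (V), leucine (L), and isoleucine (I) are the branched-chain amino acids.
Valine is in this group.

Yes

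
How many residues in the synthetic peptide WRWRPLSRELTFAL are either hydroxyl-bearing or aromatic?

5

Hydroxyl-bearing: S, T, Y. Aromatic: F, W, Y.
Hydroxyl-bearing residues here: S7, T11 (2).
Aromatic residues here: W1, W3, F12 (3).
(Y belongs to both groups, but none appear in this sequence.) Total = 2 + 3 = 5.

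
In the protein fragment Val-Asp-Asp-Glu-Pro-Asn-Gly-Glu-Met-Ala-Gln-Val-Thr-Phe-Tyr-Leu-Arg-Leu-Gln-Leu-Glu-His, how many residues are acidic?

5

Aspartate (D) and glutamate (E) have carboxylic-acid side chains and are the acidic amino acids.
Matching residues: Asp2, Asp3, Glu4, Glu8, Glu21.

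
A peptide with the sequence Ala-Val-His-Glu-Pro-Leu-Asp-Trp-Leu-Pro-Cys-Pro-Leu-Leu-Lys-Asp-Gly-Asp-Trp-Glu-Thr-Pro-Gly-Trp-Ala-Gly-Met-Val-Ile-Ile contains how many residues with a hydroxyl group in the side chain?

The –OH-bearing residues are Ser, Thr (aliphatic alcohols), and Tyr (phenol).
Matching residues: Thr21.

1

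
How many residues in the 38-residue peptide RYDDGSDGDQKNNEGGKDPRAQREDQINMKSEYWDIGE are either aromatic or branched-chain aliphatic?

Aromatic: F, W, Y. Branched-chain aliphatic: I, L, V.
Aromatic residues here: Y2, Y33, W34 (3).
Branched-chain aliphatic residues here: I27, I36 (2).
The two groups share no amino acid, so total = 3 + 2 = 5.

5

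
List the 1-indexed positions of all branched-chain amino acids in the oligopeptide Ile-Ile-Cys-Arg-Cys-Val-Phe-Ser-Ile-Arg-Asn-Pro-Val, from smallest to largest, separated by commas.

1, 2, 6, 9, 13

The BCAAs are Val, Leu, and Ile — aliphatic side chains with a branch point.
Matching residues: Ile1, Ile2, Val6, Ile9, Val13.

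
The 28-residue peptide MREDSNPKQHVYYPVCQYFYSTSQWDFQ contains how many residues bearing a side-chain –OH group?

The –OH-bearing residues are Ser, Thr (aliphatic alcohols), and Tyr (phenol).
Matching residues: S5, Y12, Y13, Y18, Y20, S21, T22, S23.

8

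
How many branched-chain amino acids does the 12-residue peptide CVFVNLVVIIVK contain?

8

The BCAAs are Val, Leu, and Ile — aliphatic side chains with a branch point.
Matching residues: V2, V4, L6, V7, V8, I9, I10, V11.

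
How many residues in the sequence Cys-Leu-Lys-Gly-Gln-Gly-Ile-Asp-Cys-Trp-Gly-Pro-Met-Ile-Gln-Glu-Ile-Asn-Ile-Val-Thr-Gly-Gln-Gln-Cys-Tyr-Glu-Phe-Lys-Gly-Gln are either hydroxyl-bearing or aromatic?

4

Hydroxyl-bearing: S, T, Y. Aromatic: F, W, Y.
Hydroxyl-bearing residues here: Thr21, Tyr26 (2).
Aromatic residues here: Trp10, Tyr26, Phe28 (3).
Y is in both groups, so the 1 Y residue must not be double-counted.
Total = 2 + 3 − 1 = 4.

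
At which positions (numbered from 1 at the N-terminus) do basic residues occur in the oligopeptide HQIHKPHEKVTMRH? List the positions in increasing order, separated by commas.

K, R, and H are the three residues with basic side chains (ε-amine, guanidinium, and imidazole respectively).
Matching residues: H1, H4, K5, H7, K9, R13, H14.

1, 4, 5, 7, 9, 13, 14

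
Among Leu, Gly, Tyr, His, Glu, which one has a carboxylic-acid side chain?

Aspartate (D) and glutamate (E) have carboxylic-acid side chains and are the acidic amino acids.
Of the listed options, only Glu belongs to this group.

Glu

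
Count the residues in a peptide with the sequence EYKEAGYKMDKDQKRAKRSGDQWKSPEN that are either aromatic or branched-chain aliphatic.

3

Aromatic: F, W, Y. Branched-chain aliphatic: I, L, V.
Aromatic residues here: Y2, Y7, W23 (3).
Branched-chain aliphatic residues here: none (0).
The two groups share no amino acid, so total = 3 + 0 = 3.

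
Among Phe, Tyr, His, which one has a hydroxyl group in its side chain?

Serine (S), threonine (T), and tyrosine (Y) each carry a hydroxyl group on the side chain.
Of the listed options, only Tyr belongs to this group.

Tyr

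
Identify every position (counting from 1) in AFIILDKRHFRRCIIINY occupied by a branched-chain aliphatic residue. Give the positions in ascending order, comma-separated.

3, 4, 5, 14, 15, 16

Matching residues: I3, I4, L5, I14, I15, I16.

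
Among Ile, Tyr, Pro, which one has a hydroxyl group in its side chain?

Tyr

The –OH-bearing residues are Ser, Thr (aliphatic alcohols), and Tyr (phenol).
Of the listed options, only Tyr belongs to this group.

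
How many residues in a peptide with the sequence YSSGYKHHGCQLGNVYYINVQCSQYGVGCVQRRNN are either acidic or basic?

Acidic: D, E. Basic: H, K, R.
Acidic residues here: none (0).
Basic residues here: K6, H7, H8, R32, R33 (5).
The two groups share no amino acid, so total = 0 + 5 = 5.

5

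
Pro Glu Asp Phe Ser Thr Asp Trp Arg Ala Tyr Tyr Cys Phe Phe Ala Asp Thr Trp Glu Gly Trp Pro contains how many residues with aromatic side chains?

8

The aromatic amino acids are Phe (F, benzyl), Trp (W, indole), and Tyr (Y, phenol).
Matching residues: Phe4, Trp8, Tyr11, Tyr12, Phe14, Phe15, Trp19, Trp22.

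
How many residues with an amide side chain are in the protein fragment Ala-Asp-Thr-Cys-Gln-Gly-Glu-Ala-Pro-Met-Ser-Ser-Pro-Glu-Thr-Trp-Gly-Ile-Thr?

The amide-side-chain residues are Asn (N) and Gln (Q).
Matching residues: Gln5.

1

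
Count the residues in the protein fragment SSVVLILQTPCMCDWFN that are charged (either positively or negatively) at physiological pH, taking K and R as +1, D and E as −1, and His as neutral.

Charged side chains at pH ~7.4: K, R (positive); D, E (negative).
Matching residues: D14.

1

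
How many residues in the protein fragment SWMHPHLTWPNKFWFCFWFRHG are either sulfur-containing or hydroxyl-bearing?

4

Sulfur-containing: C, M. Hydroxyl-bearing: S, T, Y.
Sulfur-containing residues here: M3, C16 (2).
Hydroxyl-bearing residues here: S1, T8 (2).
The two groups share no amino acid, so total = 2 + 2 = 4.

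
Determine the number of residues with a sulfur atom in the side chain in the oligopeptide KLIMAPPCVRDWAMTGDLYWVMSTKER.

4

Only Cys (C) and Met (M) have a sulfur atom in the side chain.
Matching residues: M4, C8, M14, M22.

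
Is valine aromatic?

No

The aromatic amino acids are Phe (F, benzyl), Trp (W, indole), and Tyr (Y, phenol).
Valine is not in this group.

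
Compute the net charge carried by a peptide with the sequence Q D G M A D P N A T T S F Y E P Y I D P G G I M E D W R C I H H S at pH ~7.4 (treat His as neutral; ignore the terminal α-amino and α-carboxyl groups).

-5

At pH ~7.4 the Lys and Arg side chains are protonated (+1), the Asp and Glu side chains are deprotonated (−1), and with His taken as neutral all other side chains carry no charge.
Positive (K, R): R28 → +1.
Negative (D, E): D2, D6, E15, D19, E25, D26 → −6.
Net charge = (+1) + (−6) = −5.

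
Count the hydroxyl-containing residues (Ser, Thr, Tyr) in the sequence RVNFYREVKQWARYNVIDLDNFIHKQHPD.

Matching residues: Y5, Y14.

2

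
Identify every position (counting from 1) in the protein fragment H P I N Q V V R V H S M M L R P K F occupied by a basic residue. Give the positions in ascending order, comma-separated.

K, R, and H are the three residues with basic side chains (ε-amine, guanidinium, and imidazole respectively).
Matching residues: H1, R8, H10, R15, K17.

1, 8, 10, 15, 17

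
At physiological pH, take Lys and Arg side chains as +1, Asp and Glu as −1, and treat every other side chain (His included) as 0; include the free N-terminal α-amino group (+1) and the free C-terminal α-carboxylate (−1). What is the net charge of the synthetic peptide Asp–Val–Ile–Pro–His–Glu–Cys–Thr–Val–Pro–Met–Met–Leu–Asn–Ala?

Positive (K, R): none → +0.
Negative (D, E): Asp1, Glu6 → −2.
The N-terminus (+1) and C-terminus (−1) cancel.
Net charge = (+0) + (−2) = −2.

-2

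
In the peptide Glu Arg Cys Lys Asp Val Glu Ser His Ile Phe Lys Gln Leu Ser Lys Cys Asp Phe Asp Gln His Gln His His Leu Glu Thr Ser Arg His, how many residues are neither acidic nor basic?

15

Acidic: D, E. Basic: K, R, H. All other residues are neither.
Matching residues: Cys3, Val6, Ser8, Ile10, Phe11, Gln13, Leu14, Ser15, Cys17, Phe19, Gln21, Gln23, Leu26, Thr28, Ser29.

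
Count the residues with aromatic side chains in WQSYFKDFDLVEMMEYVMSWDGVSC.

The aromatic amino acids are Phe (F, benzyl), Trp (W, indole), and Tyr (Y, phenol).
Matching residues: W1, Y4, F5, F8, Y16, W20.

6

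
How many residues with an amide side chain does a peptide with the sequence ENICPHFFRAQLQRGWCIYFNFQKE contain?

5

The amide-side-chain residues are Asn (N) and Gln (Q).
Matching residues: N2, Q11, Q13, N21, Q23.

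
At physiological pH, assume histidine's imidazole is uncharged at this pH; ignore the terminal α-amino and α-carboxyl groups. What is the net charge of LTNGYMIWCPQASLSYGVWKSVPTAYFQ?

+1

Near pH 7.4, K and R contribute +1 each, D and E contribute −1 each, and every other side chain (His included, as stated) is uncharged.
Positive (K, R): K20 → +1.
Negative (D, E): none → −0.
Net charge = (+1) + (−0) = +1.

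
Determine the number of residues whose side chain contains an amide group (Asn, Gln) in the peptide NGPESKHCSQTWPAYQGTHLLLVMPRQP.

4

Matching residues: N1, Q10, Q16, Q27.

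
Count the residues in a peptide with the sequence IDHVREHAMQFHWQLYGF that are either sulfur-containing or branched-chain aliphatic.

4

Sulfur-containing: C, M. Branched-chain aliphatic: I, L, V.
Sulfur-containing residues here: M9 (1).
Branched-chain aliphatic residues here: I1, V4, L15 (3).
The two groups share no amino acid, so total = 1 + 3 = 4.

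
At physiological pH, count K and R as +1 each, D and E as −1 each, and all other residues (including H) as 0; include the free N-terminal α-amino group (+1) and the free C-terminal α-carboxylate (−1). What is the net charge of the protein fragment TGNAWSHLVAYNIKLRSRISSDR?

+3

Positive (K, R): K14, R16, R18, R23 → +4.
Negative (D, E): D22 → −1.
The N-terminus (+1) and C-terminus (−1) cancel.
Net charge = (+4) + (−1) = +3.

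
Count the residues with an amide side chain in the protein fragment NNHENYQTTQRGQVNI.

7

Only N (asparagine) and Q (glutamine) carry a side-chain carboxamide.
Matching residues: N1, N2, N5, Q7, Q10, Q13, N15.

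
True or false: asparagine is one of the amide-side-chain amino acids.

Only N (asparagine) and Q (glutamine) carry a side-chain carboxamide.
Asparagine is in this group.

True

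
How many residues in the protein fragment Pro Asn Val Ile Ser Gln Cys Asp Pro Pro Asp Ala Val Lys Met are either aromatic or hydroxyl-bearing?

1

Aromatic: F, W, Y. Hydroxyl-bearing: S, T, Y.
Aromatic residues here: none (0).
Hydroxyl-bearing residues here: Ser5 (1).
(Y belongs to both groups, but none appear in this sequence.) Total = 0 + 1 = 1.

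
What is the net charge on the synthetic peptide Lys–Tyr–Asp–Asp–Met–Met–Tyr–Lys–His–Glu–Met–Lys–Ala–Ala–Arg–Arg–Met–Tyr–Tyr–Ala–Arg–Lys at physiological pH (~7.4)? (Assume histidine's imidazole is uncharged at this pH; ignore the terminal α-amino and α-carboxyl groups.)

+4

The side chains ionized at physiological pH are Lys/Arg (+1) and Asp/Glu (−1); with His treated as neutral, nothing else contributes.
Positive (K, R): Lys1, Lys8, Lys12, Arg15, Arg16, Arg21, Lys22 → +7.
Negative (D, E): Asp3, Asp4, Glu10 → −3.
Net charge = (+7) + (−3) = +4.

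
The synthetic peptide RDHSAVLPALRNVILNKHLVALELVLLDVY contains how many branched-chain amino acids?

14

V, L, and I make up the branched-chain aliphatic group.
Matching residues: V6, L7, L10, V13, I14, L15, L19, V20, L22, L24, V25, L26, L27, V29.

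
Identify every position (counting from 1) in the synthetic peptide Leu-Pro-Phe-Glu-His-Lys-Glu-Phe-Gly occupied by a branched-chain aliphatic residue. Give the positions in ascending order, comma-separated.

1

The BCAAs are Val, Leu, and Ile — aliphatic side chains with a branch point.
Matching residues: Leu1.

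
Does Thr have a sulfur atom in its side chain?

No

Only Cys (C) and Met (M) have a sulfur atom in the side chain.
Threonine is not in this group.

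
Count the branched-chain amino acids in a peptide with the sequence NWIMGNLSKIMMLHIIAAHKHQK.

6

The BCAAs are Val, Leu, and Ile — aliphatic side chains with a branch point.
Matching residues: I3, L7, I10, L13, I15, I16.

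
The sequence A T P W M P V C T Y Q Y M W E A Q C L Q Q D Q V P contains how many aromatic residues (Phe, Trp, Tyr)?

Matching residues: W4, Y10, Y12, W14.

4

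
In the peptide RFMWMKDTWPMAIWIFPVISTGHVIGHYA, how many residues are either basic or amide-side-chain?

4

Basic: H, K, R. Amide-side-chain: N, Q.
Basic residues here: R1, K6, H23, H27 (4).
Amide-side-chain residues here: none (0).
The two groups share no amino acid, so total = 4 + 0 = 4.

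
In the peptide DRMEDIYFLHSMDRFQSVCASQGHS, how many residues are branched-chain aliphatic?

3

V, L, and I make up the branched-chain aliphatic group.
Matching residues: I6, L9, V18.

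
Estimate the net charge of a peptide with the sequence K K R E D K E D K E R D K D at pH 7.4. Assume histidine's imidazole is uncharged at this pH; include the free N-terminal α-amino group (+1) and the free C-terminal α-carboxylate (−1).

0

The side chains ionized at physiological pH are Lys/Arg (+1) and Asp/Glu (−1); with His treated as neutral, nothing else contributes.
Positive (K, R): K1, K2, R3, K6, K9, R11, K13 → +7.
Negative (D, E): E4, D5, E7, D8, E10, D12, D14 → −7.
The N-terminus (+1) and C-terminus (−1) cancel.
Net charge = (+7) + (−7) = 0.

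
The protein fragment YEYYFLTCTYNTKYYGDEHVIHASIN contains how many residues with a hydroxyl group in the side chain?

Serine (S), threonine (T), and tyrosine (Y) each carry a hydroxyl group on the side chain.
Matching residues: Y1, Y3, Y4, T7, T9, Y10, T12, Y14, Y15, S24.

10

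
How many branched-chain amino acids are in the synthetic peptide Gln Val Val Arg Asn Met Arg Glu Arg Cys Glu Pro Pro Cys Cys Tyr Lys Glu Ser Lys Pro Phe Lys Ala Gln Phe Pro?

Valine (V), leucine (L), and isoleucine (I) are the branched-chain amino acids.
Matching residues: Val2, Val3.

2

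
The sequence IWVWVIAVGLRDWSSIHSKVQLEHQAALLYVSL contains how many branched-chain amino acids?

13

V, L, and I make up the branched-chain aliphatic group.
Matching residues: I1, V3, V5, I6, V8, L10, I16, V20, L22, L28, L29, V31, L33.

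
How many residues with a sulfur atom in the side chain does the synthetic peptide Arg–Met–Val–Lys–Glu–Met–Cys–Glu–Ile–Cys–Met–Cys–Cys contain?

7

The sulfur-bearing residues are cysteine (–SH) and methionine (–S–CH₃).
Matching residues: Met2, Met6, Cys7, Cys10, Met11, Cys12, Cys13.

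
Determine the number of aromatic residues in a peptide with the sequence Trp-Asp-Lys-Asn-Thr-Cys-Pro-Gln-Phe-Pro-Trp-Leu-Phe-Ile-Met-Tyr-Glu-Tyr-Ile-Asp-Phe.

The aromatic amino acids are Phe (F, benzyl), Trp (W, indole), and Tyr (Y, phenol).
Matching residues: Trp1, Phe9, Trp11, Phe13, Tyr16, Tyr18, Phe21.

7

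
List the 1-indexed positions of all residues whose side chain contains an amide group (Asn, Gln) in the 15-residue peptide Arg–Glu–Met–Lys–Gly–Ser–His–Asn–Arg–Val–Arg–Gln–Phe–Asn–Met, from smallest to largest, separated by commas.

8, 12, 14

Matching residues: Asn8, Gln12, Asn14.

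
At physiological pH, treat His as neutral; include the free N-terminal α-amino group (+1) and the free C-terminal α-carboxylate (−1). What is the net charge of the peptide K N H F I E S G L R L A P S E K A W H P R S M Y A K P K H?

+4

At pH ~7.4 the Lys and Arg side chains are protonated (+1), the Asp and Glu side chains are deprotonated (−1), and with His taken as neutral all other side chains carry no charge.
Positive (K, R): K1, R10, K16, R21, K26, K28 → +6.
Negative (D, E): E6, E15 → −2.
The N-terminus (+1) and C-terminus (−1) cancel.
Net charge = (+6) + (−2) = +4.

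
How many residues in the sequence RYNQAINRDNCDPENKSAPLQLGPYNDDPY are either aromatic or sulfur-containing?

Aromatic: F, W, Y. Sulfur-containing: C, M.
Aromatic residues here: Y2, Y25, Y30 (3).
Sulfur-containing residues here: C11 (1).
The two groups share no amino acid, so total = 3 + 1 = 4.

4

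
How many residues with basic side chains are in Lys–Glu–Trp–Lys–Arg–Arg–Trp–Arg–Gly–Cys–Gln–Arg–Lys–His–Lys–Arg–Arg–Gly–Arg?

12

K, R, and H are the three residues with basic side chains (ε-amine, guanidinium, and imidazole respectively).
Matching residues: Lys1, Lys4, Arg5, Arg6, Arg8, Arg12, Lys13, His14, Lys15, Arg16, Arg17, Arg19.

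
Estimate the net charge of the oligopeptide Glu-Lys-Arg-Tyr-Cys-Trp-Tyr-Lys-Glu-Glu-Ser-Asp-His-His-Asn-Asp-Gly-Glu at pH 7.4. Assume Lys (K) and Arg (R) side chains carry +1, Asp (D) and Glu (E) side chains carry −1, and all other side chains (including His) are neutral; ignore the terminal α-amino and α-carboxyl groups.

Positive (K, R): Lys2, Arg3, Lys8 → +3.
Negative (D, E): Glu1, Glu9, Glu10, Asp12, Asp16, Glu18 → −6.
Net charge = (+3) + (−6) = −3.

-3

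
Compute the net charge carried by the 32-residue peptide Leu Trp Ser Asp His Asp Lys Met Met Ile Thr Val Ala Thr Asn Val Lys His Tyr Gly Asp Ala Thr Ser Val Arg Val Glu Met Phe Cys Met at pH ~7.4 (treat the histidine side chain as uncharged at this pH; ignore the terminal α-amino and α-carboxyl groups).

-1

At pH ~7.4 the Lys and Arg side chains are protonated (+1), the Asp and Glu side chains are deprotonated (−1), and with His taken as neutral all other side chains carry no charge.
Positive (K, R): Lys7, Lys17, Arg26 → +3.
Negative (D, E): Asp4, Asp6, Asp21, Glu28 → −4.
Net charge = (+3) + (−4) = −1.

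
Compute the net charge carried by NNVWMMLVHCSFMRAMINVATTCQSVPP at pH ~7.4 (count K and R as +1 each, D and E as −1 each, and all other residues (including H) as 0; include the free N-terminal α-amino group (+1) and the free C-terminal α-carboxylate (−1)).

+1

Positive (K, R): R14 → +1.
Negative (D, E): none → −0.
The N-terminus (+1) and C-terminus (−1) cancel.
Net charge = (+1) + (−0) = +1.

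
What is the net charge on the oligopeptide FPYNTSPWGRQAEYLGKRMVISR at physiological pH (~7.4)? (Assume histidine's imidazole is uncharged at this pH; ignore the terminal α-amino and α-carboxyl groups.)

At pH ~7.4 the Lys and Arg side chains are protonated (+1), the Asp and Glu side chains are deprotonated (−1), and with His taken as neutral all other side chains carry no charge.
Positive (K, R): R10, K17, R18, R23 → +4.
Negative (D, E): E13 → −1.
Net charge = (+4) + (−1) = +3.

+3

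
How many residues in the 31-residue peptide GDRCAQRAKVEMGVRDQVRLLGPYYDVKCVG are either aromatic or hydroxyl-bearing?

Aromatic: F, W, Y. Hydroxyl-bearing: S, T, Y.
Aromatic residues here: Y24, Y25 (2).
Hydroxyl-bearing residues here: Y24, Y25 (2).
Y is in both groups, so the 2 Y residues must not be double-counted.
Total = 2 + 2 − 2 = 2.

2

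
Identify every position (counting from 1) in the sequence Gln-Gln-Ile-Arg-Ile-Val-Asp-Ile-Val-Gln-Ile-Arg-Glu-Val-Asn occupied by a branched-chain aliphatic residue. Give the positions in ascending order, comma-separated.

Valine (V), leucine (L), and isoleucine (I) are the branched-chain amino acids.
Matching residues: Ile3, Ile5, Val6, Ile8, Val9, Ile11, Val14.

3, 5, 6, 8, 9, 11, 14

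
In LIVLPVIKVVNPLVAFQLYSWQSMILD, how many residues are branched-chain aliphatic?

Valine (V), leucine (L), and isoleucine (I) are the branched-chain amino acids.
Matching residues: L1, I2, V3, L4, V6, I7, V9, V10, L13, V14, L18, I25, L26.

13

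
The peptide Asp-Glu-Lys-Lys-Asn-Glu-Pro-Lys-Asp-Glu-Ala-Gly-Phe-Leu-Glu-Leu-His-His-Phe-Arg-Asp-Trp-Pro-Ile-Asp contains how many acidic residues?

Only D (aspartate) and E (glutamate) carry a side-chain carboxylic acid.
Matching residues: Asp1, Glu2, Glu6, Asp9, Glu10, Glu15, Asp21, Asp25.

8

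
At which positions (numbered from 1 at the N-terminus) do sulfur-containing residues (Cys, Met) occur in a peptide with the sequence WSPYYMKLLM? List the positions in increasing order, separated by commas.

Matching residues: M6, M10.

6, 10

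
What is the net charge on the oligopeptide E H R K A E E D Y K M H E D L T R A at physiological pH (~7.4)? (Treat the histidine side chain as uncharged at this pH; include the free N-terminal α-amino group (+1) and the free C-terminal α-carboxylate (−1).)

-2

The side chains ionized at physiological pH are Lys/Arg (+1) and Asp/Glu (−1); with His treated as neutral, nothing else contributes.
Positive (K, R): R3, K4, K10, R17 → +4.
Negative (D, E): E1, E6, E7, D8, E13, D14 → −6.
The N-terminus (+1) and C-terminus (−1) cancel.
Net charge = (+4) + (−6) = −2.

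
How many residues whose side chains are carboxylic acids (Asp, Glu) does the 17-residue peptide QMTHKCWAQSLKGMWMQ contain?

None of the 17 residues belong to this group.

0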